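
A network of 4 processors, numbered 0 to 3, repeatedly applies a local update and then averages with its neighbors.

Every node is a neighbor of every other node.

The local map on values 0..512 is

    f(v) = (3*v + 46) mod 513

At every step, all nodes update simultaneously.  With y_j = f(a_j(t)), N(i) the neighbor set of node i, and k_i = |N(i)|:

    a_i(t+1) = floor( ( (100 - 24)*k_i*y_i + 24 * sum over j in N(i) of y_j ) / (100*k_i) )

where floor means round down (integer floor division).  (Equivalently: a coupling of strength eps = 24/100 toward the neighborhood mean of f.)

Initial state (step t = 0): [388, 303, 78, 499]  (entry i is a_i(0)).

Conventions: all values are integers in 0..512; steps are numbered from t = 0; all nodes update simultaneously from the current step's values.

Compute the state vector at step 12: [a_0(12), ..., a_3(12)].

Simulating step by step:
t=0: [388, 303, 78, 499]
t=1: [197, 373, 263, 75]
t=2: [152, 163, 287, 252]
t=3: [437, 111, 364, 293]
t=4: [323, 356, 174, 378]
t=5: [405, 123, 101, 168]
t=6: [242, 365, 320, 108]
t=7: [275, 177, 434, 350]
t=8: [308, 108, 284, 112]
t=9: [438, 379, 389, 387]
t=10: [295, 175, 195, 191]
t=11: [340, 95, 136, 128]
t=12: [127, 325, 409, 392]

Answer: [127, 325, 409, 392]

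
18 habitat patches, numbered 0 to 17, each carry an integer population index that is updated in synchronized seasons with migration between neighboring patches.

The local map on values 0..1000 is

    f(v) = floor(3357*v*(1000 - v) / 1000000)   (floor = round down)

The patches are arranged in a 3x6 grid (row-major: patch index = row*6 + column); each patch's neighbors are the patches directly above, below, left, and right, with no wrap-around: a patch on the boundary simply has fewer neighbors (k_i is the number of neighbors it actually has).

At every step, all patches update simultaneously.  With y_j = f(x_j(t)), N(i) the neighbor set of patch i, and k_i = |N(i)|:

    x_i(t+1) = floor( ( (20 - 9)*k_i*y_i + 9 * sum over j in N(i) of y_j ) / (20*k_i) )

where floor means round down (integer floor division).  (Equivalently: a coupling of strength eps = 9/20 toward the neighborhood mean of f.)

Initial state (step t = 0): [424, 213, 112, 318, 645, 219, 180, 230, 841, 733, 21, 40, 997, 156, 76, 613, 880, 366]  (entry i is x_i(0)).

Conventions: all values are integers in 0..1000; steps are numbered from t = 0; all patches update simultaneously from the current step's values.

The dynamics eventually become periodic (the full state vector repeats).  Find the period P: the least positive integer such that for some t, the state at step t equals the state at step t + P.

Simulating step by step:
t=0: [424, 213, 112, 318, 645, 219, 180, 230, 841, 733, 21, 40, 997, 156, 76, 613, 880, 366]
t=1: [688, 571, 443, 664, 628, 517, 485, 545, 451, 590, 252, 283, 216, 368, 382, 624, 441, 536]
t=2: [769, 809, 815, 775, 763, 790, 778, 825, 824, 783, 696, 720, 676, 757, 795, 797, 792, 798]
t=3: [574, 522, 516, 574, 611, 594, 590, 513, 504, 574, 661, 642, 673, 604, 547, 549, 573, 574]
t=4: [822, 834, 835, 819, 795, 797, 806, 831, 835, 815, 774, 781, 769, 802, 827, 827, 812, 809]
t=5: [492, 468, 467, 500, 544, 550, 521, 482, 469, 506, 563, 562, 565, 525, 485, 488, 519, 529]
t=6: [837, 836, 835, 837, 831, 829, 835, 837, 836, 836, 828, 827, 830, 835, 837, 838, 835, 834]
t=7: [458, 459, 460, 460, 470, 475, 462, 458, 459, 461, 473, 476, 468, 462, 457, 457, 463, 467]
t=8: [833, 833, 833, 833, 835, 836, 833, 833, 833, 833, 835, 836, 834, 833, 833, 833, 834, 835]
t=9: [466, 466, 466, 465, 462, 460, 465, 466, 466, 465, 462, 460, 464, 465, 466, 465, 463, 462]
t=10: [835, 835, 835, 834, 834, 833, 834, 835, 835, 834, 834, 833, 834, 834, 835, 834, 834, 833]
t=11: [462, 462, 462, 463, 464, 465, 463, 462, 462, 463, 464, 465, 464, 463, 462, 463, 464, 465]
t=12: [834, 834, 834, 834, 834, 834, 834, 834, 834, 834, 834, 834, 834, 834, 834, 834, 834, 834]
t=13: [464, 464, 464, 464, 464, 464, 464, 464, 464, 464, 464, 464, 464, 464, 464, 464, 464, 464]
t=14: [834, 834, 834, 834, 834, 834, 834, 834, 834, 834, 834, 834, 834, 834, 834, 834, 834, 834]

Answer: 2
Key observation: The state at step 12, [834, 834, 834, 834, 834, 834, 834, 834, 834, 834, 834, 834, 834, 834, 834, 834, 834, 834], reappears at step 14 — and no state repeats earlier — so the cycle the system enters has period 2.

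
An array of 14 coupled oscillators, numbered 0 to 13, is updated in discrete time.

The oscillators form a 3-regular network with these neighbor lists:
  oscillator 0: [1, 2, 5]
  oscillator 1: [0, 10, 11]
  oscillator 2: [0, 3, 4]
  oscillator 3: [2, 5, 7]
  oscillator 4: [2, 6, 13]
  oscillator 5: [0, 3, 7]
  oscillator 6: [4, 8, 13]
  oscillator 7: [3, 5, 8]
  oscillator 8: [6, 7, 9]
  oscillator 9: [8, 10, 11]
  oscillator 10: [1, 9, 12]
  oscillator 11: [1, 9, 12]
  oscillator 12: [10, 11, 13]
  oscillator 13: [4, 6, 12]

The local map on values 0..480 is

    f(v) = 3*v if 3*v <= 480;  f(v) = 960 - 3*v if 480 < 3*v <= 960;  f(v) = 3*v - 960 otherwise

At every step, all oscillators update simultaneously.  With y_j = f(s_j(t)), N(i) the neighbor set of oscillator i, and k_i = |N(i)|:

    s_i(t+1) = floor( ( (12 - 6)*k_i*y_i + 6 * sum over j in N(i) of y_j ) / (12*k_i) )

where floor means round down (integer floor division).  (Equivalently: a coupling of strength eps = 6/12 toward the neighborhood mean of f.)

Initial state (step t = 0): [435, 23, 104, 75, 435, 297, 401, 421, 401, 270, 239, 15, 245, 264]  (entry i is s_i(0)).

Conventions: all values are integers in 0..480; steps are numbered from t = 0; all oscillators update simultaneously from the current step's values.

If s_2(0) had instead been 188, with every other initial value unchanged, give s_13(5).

Answer: s_13(5) = 267
Key observation: This trace re-runs the system from the modified initial state.

Derivation:
t=0: [435, 23, 188, 75, 435, 297, 401, 421, 401, 270, 239, 15, 245, 264]
t=1: [261, 140, 350, 240, 307, 180, 247, 241, 237, 163, 195, 96, 188, 219]
t=2: [243, 350, 121, 244, 121, 319, 208, 270, 279, 387, 402, 358, 359, 260]
t=3: [191, 143, 318, 200, 328, 103, 279, 134, 176, 181, 191, 125, 148, 226]
t=4: [317, 406, 131, 299, 80, 346, 184, 384, 373, 407, 408, 402, 396, 239]
t=5: [126, 215, 248, 142, 294, 83, 311, 146, 223, 242, 256, 247, 239, 267]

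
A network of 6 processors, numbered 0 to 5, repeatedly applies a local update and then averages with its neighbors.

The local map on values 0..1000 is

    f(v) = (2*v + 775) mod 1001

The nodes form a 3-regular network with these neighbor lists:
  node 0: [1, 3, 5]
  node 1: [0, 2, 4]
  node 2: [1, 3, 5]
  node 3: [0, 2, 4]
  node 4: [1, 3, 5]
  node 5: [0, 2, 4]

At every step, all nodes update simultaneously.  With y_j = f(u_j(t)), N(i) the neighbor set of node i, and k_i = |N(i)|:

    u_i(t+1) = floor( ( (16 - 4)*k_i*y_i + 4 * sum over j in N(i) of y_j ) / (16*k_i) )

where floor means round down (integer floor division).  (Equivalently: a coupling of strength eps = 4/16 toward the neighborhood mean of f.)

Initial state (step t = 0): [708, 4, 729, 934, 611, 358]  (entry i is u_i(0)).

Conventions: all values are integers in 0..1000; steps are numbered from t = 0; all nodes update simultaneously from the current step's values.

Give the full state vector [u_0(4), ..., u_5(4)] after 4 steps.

Answer: [823, 549, 175, 751, 423, 369]

Derivation:
t=0: [708, 4, 729, 934, 611, 358]
t=1: [301, 705, 332, 598, 906, 485]
t=2: [440, 253, 486, 844, 596, 674]
t=3: [562, 407, 631, 542, 796, 287]
t=4: [823, 549, 175, 751, 423, 369]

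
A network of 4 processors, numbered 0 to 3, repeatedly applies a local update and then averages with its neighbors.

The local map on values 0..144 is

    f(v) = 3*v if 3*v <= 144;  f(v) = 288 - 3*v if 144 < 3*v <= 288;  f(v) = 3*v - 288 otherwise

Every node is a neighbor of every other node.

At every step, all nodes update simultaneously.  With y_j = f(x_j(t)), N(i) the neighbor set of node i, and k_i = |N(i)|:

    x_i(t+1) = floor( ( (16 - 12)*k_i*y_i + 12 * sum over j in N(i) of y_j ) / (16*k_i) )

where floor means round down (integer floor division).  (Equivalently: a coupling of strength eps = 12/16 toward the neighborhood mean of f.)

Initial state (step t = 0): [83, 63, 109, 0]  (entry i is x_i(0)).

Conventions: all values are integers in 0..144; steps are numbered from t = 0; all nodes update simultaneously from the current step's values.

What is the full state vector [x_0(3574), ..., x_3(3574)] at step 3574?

Answer: [36, 36, 36, 36]
Key observation: The state at step 3, [108, 108, 108, 108], reappears at step 5: the system is in a cycle of period 2 from step 3 on.  Therefore the state at step 3574 equals the state at step 3 + ((3574 - 3) mod 2) = 4, which is [36, 36, 36, 36].

Derivation:
t=0: [83, 63, 109, 0]
t=1: [44, 44, 44, 44]
t=2: [132, 132, 132, 132]
t=3: [108, 108, 108, 108]
t=4: [36, 36, 36, 36]
t=5: [108, 108, 108, 108]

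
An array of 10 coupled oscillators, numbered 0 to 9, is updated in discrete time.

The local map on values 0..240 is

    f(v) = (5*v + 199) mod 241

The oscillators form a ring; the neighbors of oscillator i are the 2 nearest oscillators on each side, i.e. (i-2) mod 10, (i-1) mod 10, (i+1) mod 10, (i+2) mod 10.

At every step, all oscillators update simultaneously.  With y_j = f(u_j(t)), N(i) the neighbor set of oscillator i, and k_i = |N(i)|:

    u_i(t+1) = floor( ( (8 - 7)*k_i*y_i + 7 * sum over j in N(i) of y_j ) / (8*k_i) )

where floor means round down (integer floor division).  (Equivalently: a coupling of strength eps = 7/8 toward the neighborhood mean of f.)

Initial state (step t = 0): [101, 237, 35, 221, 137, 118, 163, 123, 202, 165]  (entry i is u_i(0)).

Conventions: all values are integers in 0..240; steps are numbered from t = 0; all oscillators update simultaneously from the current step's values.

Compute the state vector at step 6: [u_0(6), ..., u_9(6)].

Simulating step by step:
t=0: [101, 237, 35, 221, 137, 118, 163, 123, 202, 165]
t=1: [110, 134, 161, 130, 96, 95, 76, 50, 93, 116]
t=2: [96, 72, 113, 141, 124, 161, 182, 141, 107, 129]
t=3: [79, 127, 125, 78, 101, 136, 89, 91, 142, 117]
t=4: [114, 97, 133, 142, 142, 164, 181, 145, 134, 134]
t=5: [144, 138, 153, 151, 137, 162, 146, 131, 134, 148]
t=6: [140, 161, 164, 110, 125, 165, 131, 150, 182, 166]

Answer: [140, 161, 164, 110, 125, 165, 131, 150, 182, 166]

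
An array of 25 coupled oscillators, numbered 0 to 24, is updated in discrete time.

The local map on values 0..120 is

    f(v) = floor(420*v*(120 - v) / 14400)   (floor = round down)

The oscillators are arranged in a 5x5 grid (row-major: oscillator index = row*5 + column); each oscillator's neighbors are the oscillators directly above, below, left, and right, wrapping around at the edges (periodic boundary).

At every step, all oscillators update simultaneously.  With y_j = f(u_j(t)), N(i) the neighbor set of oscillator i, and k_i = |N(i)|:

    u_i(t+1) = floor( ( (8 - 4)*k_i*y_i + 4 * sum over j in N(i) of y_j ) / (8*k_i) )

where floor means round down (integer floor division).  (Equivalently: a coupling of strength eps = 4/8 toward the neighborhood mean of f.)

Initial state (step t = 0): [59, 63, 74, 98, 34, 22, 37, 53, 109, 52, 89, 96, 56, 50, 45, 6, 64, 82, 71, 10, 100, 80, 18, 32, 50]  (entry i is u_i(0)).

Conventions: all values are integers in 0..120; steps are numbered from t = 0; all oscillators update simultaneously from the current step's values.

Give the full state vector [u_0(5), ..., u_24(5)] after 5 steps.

Answer: [82, 92, 85, 71, 74, 77, 89, 90, 78, 75, 69, 84, 94, 87, 74, 63, 78, 87, 80, 67, 69, 81, 80, 69, 65]

Derivation:
t=0: [59, 63, 74, 98, 34, 22, 37, 53, 109, 52, 89, 96, 56, 50, 45, 6, 64, 82, 71, 10, 100, 80, 18, 32, 50]
t=1: [90, 100, 89, 68, 88, 78, 86, 92, 63, 86, 70, 80, 97, 93, 88, 43, 85, 90, 88, 56, 68, 86, 72, 80, 83]
t=2: [81, 70, 82, 96, 85, 91, 82, 79, 94, 87, 96, 88, 72, 78, 86, 97, 87, 80, 84, 95, 95, 85, 92, 93, 92]
t=3: [87, 95, 87, 73, 82, 79, 89, 90, 77, 81, 72, 83, 95, 90, 81, 68, 82, 89, 85, 73, 74, 84, 80, 74, 74]
t=4: [85, 76, 84, 96, 91, 91, 81, 80, 91, 92, 97, 86, 75, 81, 92, 100, 90, 82, 87, 97, 96, 87, 90, 96, 98]
t=5: [82, 92, 85, 71, 74, 77, 89, 90, 78, 75, 69, 84, 94, 87, 74, 63, 78, 87, 80, 67, 69, 81, 80, 69, 65]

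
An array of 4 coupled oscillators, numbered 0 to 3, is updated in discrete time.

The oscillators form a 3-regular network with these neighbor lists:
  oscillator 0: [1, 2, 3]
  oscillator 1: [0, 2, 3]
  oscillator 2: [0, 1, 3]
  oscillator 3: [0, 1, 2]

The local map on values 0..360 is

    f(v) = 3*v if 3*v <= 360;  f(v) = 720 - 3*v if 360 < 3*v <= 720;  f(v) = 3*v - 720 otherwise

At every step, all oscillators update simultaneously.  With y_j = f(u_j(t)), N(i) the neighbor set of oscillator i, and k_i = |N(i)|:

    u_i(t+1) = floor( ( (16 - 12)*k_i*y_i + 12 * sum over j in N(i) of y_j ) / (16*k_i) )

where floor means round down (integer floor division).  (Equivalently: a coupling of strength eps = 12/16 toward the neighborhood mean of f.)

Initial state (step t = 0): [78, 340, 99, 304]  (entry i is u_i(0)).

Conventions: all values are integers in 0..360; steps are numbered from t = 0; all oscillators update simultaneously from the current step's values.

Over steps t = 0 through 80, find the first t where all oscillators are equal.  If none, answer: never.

Answer: 1
Key observation: Synchronization is absorbing here: once all oscillators are equal they stay equal, and step 1 is the first all-equal step.

Derivation:
t=0: [78, 340, 99, 304]  (not all equal)
t=1: [255, 255, 255, 255]  (all equal)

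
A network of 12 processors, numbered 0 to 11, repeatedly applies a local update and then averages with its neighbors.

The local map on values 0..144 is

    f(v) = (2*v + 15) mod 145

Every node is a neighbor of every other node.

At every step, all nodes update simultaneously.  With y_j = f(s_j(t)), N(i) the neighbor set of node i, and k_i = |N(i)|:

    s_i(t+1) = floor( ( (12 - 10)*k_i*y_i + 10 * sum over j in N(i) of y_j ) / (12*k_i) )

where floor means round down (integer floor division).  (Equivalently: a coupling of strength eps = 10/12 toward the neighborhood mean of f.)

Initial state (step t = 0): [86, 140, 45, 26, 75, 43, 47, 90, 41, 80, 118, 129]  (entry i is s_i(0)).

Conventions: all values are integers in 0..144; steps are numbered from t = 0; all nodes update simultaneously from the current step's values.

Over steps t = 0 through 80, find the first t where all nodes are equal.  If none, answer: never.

Simulating step by step:
t=0: [86, 140, 45, 26, 75, 43, 47, 90, 41, 80, 118, 129]  (not all equal)
t=1: [68, 65, 74, 71, 66, 74, 75, 69, 73, 67, 74, 76]  (not all equal)
t=2: [11, 10, 12, 12, 11, 12, 12, 11, 12, 11, 12, 12]  (not all equal)
t=3: [37, 37, 38, 38, 37, 38, 38, 37, 38, 37, 38, 38]  (not all equal)
t=4: [90, 90, 90, 90, 90, 90, 90, 90, 90, 90, 90, 90]  (all equal)

Answer: 4
Key observation: Synchronization is absorbing here: once all nodes are equal they stay equal, and step 4 is the first all-equal step.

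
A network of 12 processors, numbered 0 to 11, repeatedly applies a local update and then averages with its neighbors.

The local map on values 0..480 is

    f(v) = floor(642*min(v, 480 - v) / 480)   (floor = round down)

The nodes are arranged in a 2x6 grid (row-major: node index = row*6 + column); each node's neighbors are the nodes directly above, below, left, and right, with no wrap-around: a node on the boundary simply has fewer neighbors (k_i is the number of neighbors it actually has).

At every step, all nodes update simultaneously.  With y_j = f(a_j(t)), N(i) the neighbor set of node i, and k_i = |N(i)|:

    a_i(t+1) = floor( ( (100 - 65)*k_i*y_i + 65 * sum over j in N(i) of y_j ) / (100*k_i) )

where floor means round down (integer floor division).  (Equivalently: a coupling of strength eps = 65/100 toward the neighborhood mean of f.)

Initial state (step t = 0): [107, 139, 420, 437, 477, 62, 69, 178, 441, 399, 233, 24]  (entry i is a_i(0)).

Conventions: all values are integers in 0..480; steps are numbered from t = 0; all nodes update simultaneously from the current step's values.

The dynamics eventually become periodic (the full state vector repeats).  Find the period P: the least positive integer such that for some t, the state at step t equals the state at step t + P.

Answer: 8
Key observation: The state at step 29, [225, 238, 273, 306, 317, 316, 225, 238, 273, 306, 317, 316], reappears at step 37 — and no state repeats earlier — so the cycle the system enters has period 8.

Derivation:
t=0: [107, 139, 420, 437, 477, 62, 69, 178, 441, 399, 233, 24]
t=1: [140, 164, 91, 61, 98, 40, 156, 154, 110, 128, 140, 138]
t=2: [204, 187, 139, 120, 115, 120, 200, 196, 159, 149, 170, 142]
t=3: [263, 243, 199, 172, 172, 167, 267, 249, 214, 199, 196, 191]
t=4: [296, 297, 273, 245, 235, 235, 293, 299, 282, 261, 254, 246]
t=5: [246, 250, 274, 301, 311, 313, 246, 248, 267, 292, 304, 309]
t=6: [310, 301, 276, 246, 230, 225, 311, 304, 280, 252, 235, 228]
t=7: [230, 242, 272, 300, 308, 303, 229, 240, 269, 299, 308, 305]
t=8: [310, 307, 279, 246, 233, 233, 311, 308, 280, 247, 233, 233]
t=9: [227, 237, 269, 302, 311, 311, 227, 237, 268, 301, 311, 311]
t=10: [307, 305, 280, 245, 228, 226, 307, 306, 280, 245, 228, 226]
t=11: [231, 240, 270, 301, 305, 302, 231, 239, 269, 301, 305, 302]
t=12: [312, 308, 280, 246, 235, 236, 311, 309, 280, 247, 235, 236]
t=13: [226, 236, 268, 302, 313, 314, 226, 236, 268, 302, 313, 314]
t=14: [306, 305, 280, 244, 226, 222, 306, 305, 280, 244, 226, 222]
t=15: [232, 240, 270, 301, 303, 297, 232, 240, 270, 301, 303, 297]
t=16: [313, 309, 280, 247, 238, 241, 313, 309, 280, 247, 238, 241]
t=17: [224, 235, 268, 302, 316, 318, 224, 235, 268, 302, 316, 318]
t=18: [303, 304, 279, 243, 222, 216, 303, 304, 279, 243, 222, 216]
t=19: [235, 242, 271, 301, 298, 290, 235, 242, 271, 301, 298, 290]
t=20: [315, 308, 278, 248, 244, 250, 315, 308, 278, 248, 244, 250]
t=21: [223, 236, 270, 302, 312, 309, 223, 236, 270, 302, 312, 309]
t=22: [303, 303, 278, 244, 227, 226, 303, 303, 278, 244, 227, 226]
t=23: [236, 243, 272, 302, 305, 302, 236, 243, 272, 302, 305, 302]
t=24: [315, 307, 277, 245, 235, 236, 315, 307, 277, 245, 235, 236]
t=25: [223, 237, 271, 304, 314, 314, 223, 237, 271, 304, 314, 314]
t=26: [303, 304, 277, 241, 224, 222, 303, 304, 277, 241, 224, 222]
t=27: [235, 243, 273, 304, 302, 296, 235, 243, 273, 304, 302, 296]
t=28: [314, 306, 275, 244, 239, 243, 314, 306, 275, 244, 239, 243]
t=29: [225, 238, 273, 306, 317, 316, 225, 238, 273, 306, 317, 316]
t=30: [305, 305, 275, 238, 221, 218, 305, 305, 275, 238, 221, 218]
t=31: [234, 242, 274, 303, 299, 292, 234, 242, 274, 303, 299, 292]
t=32: [313, 307, 275, 245, 242, 248, 313, 307, 275, 245, 242, 248]
t=33: [225, 238, 273, 306, 315, 312, 225, 238, 273, 306, 315, 312]
t=34: [305, 305, 275, 238, 223, 222, 305, 305, 275, 238, 223, 222]
t=35: [234, 242, 274, 304, 301, 296, 234, 242, 274, 304, 301, 296]
t=36: [313, 307, 275, 244, 239, 243, 313, 307, 275, 244, 239, 243]
t=37: [225, 238, 273, 306, 317, 316, 225, 238, 273, 306, 317, 316]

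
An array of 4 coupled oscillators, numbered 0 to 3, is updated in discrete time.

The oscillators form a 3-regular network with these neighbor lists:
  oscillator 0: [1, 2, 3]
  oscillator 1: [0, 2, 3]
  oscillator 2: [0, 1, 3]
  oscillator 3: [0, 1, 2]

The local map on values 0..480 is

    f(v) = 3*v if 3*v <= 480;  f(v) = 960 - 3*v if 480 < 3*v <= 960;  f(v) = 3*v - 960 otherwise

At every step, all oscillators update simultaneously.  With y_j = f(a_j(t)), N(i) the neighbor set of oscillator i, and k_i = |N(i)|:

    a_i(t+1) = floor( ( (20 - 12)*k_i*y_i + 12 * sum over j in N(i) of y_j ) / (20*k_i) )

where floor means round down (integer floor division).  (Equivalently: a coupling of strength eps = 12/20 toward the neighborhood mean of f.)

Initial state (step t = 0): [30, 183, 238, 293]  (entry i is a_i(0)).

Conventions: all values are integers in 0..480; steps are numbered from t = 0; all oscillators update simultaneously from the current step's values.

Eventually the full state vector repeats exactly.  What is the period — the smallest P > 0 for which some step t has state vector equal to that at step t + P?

Answer: 16
Key observation: The state at step 10, [303, 303, 303, 303], reappears at step 26 — and no state repeats earlier — so the cycle the system enters has period 16.

Derivation:
t=0: [30, 183, 238, 293]
t=1: [183, 247, 214, 181]
t=2: [355, 316, 336, 356]
t=3: [75, 57, 64, 76]
t=4: [208, 197, 201, 208]
t=5: [346, 353, 351, 346]
t=6: [85, 89, 88, 85]
t=7: [259, 261, 261, 259]
t=8: [180, 179, 179, 180]
t=9: [421, 421, 421, 421]
t=10: [303, 303, 303, 303]
t=11: [51, 51, 51, 51]
t=12: [153, 153, 153, 153]
t=13: [459, 459, 459, 459]
t=14: [417, 417, 417, 417]
t=15: [291, 291, 291, 291]
t=16: [87, 87, 87, 87]
t=17: [261, 261, 261, 261]
t=18: [177, 177, 177, 177]
t=19: [429, 429, 429, 429]
t=20: [327, 327, 327, 327]
t=21: [21, 21, 21, 21]
t=22: [63, 63, 63, 63]
t=23: [189, 189, 189, 189]
t=24: [393, 393, 393, 393]
t=25: [219, 219, 219, 219]
t=26: [303, 303, 303, 303]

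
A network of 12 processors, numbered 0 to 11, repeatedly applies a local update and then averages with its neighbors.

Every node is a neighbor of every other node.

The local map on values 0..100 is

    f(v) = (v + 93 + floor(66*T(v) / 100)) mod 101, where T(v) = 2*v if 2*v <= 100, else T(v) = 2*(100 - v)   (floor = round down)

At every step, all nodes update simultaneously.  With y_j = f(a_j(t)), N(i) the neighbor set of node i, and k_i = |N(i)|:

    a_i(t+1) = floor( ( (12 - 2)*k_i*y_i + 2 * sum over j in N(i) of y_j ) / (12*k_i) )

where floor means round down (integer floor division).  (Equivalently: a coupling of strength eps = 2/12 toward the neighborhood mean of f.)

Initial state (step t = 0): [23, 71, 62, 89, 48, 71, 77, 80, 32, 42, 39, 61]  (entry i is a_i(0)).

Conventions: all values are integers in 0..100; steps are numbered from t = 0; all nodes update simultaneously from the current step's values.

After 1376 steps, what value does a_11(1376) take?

Simulating step by step:
t=0: [23, 71, 62, 89, 48, 71, 77, 80, 32, 42, 39, 61]
t=1: [45, 8, 11, 86, 10, 8, 89, 89, 62, 81, 75, 11]
t=2: [88, 18, 23, 88, 22, 18, 87, 87, 12, 90, 91, 23]
t=3: [89, 38, 48, 89, 47, 38, 90, 90, 27, 89, 88, 48]
t=4: [89, 77, 13, 89, 11, 77, 89, 89, 56, 89, 89, 13]
t=5: [90, 93, 30, 90, 26, 93, 90, 90, 16, 90, 90, 30]
t=6: [92, 91, 64, 92, 57, 91, 92, 92, 38, 92, 92, 64]
t=7: [89, 89, 14, 89, 16, 89, 89, 89, 78, 89, 89, 14]
t=8: [91, 91, 33, 91, 37, 91, 91, 91, 95, 91, 91, 33]
t=9: [92, 92, 71, 92, 79, 92, 92, 92, 92, 92, 92, 71]
t=10: [91, 91, 14, 91, 94, 91, 91, 91, 91, 91, 91, 14]
t=11: [91, 91, 34, 91, 91, 91, 91, 91, 91, 91, 91, 34]
t=12: [93, 93, 73, 93, 93, 93, 93, 93, 93, 93, 93, 73]
t=13: [94, 94, 99, 94, 94, 94, 94, 94, 94, 94, 94, 99]
t=14: [92, 92, 92, 92, 92, 92, 92, 92, 92, 92, 92, 92]
t=15: [94, 94, 94, 94, 94, 94, 94, 94, 94, 94, 94, 94]
t=16: [93, 93, 93, 93, 93, 93, 93, 93, 93, 93, 93, 93]
t=17: [94, 94, 94, 94, 94, 94, 94, 94, 94, 94, 94, 94]

Answer: a_11(1376) = 93
Key observation: The state at step 15, [94, 94, 94, 94, 94, 94, 94, 94, 94, 94, 94, 94], reappears at step 17: the system is in a cycle of period 2 from step 15 on.  Therefore the state at step 1376 equals the state at step 15 + ((1376 - 15) mod 2) = 16, which is [93, 93, 93, 93, 93, 93, 93, 93, 93, 93, 93, 93].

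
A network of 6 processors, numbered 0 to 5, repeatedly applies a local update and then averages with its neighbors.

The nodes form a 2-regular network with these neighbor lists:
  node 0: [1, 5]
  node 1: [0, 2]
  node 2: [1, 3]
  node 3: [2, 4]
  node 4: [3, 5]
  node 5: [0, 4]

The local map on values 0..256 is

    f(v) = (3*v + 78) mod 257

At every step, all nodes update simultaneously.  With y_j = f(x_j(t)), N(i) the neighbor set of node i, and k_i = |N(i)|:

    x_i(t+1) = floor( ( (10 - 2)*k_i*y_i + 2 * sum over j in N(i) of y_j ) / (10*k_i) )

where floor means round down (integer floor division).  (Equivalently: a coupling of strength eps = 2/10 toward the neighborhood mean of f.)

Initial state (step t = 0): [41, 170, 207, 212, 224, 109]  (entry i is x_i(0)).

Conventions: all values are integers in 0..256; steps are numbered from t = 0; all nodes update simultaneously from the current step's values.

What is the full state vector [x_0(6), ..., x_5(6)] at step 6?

Simulating step by step:
t=0: [41, 170, 207, 212, 224, 109]
t=1: [183, 97, 175, 202, 223, 162]
t=2: [106, 109, 99, 168, 208, 74]
t=3: [130, 144, 116, 85, 161, 67]
t=4: [196, 240, 168, 82, 47, 43]
t=5: [145, 43, 63, 82, 202, 202]
t=6: [242, 192, 35, 71, 159, 178]

Answer: [242, 192, 35, 71, 159, 178]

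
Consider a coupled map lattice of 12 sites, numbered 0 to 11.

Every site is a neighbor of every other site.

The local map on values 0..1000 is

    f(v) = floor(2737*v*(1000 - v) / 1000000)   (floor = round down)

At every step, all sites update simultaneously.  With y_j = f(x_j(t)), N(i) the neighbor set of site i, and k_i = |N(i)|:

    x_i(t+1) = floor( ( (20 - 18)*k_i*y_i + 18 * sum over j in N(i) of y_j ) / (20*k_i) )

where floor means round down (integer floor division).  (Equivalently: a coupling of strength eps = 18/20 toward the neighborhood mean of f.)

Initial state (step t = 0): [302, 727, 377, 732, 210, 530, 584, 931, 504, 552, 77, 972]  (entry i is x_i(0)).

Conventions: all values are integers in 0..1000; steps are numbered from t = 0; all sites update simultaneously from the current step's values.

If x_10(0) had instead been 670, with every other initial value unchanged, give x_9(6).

Simulating step by step:
t=0: [302, 727, 377, 732, 210, 530, 584, 931, 504, 552, 670, 972]
t=1: [526, 526, 527, 526, 524, 528, 528, 519, 528, 528, 527, 517]
t=2: [682, 682, 682, 682, 682, 682, 682, 682, 682, 682, 682, 682]
t=3: [593, 593, 593, 593, 593, 593, 593, 593, 593, 593, 593, 593]
t=4: [660, 660, 660, 660, 660, 660, 660, 660, 660, 660, 660, 660]
t=5: [614, 614, 614, 614, 614, 614, 614, 614, 614, 614, 614, 614]
t=6: [648, 648, 648, 648, 648, 648, 648, 648, 648, 648, 648, 648]

Answer: x_9(6) = 648
Key observation: This trace re-runs the system from the modified initial state.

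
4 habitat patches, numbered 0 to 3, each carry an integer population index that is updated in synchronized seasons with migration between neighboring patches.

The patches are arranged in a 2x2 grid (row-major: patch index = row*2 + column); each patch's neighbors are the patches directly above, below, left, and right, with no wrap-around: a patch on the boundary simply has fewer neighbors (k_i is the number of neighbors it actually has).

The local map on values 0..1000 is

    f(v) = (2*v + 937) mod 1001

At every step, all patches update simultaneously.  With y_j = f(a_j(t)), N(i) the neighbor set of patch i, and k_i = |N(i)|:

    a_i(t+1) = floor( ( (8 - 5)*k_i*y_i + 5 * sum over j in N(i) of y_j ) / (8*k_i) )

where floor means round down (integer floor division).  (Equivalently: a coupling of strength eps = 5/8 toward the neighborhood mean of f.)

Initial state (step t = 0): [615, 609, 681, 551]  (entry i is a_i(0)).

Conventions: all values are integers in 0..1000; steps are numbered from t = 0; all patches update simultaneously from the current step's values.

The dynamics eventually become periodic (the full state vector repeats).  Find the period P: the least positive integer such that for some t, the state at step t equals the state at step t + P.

Simulating step by step:
t=0: [615, 609, 681, 551]
t=1: [202, 120, 174, 154]
t=2: [271, 248, 289, 235]
t=3: [474, 438, 469, 447]
t=4: [858, 840, 863, 838]
t=5: [642, 625, 642, 627]
t=6: [208, 196, 209, 197]
t=7: [345, 336, 345, 336]
t=8: [620, 613, 620, 613]
t=9: [170, 165, 170, 165]
t=10: [272, 269, 272, 269]
t=11: [478, 475, 478, 475]
t=12: [890, 887, 890, 887]
t=13: [713, 710, 713, 710]
t=14: [359, 356, 359, 356]
t=15: [652, 649, 652, 649]
t=16: [237, 234, 237, 234]
t=17: [408, 405, 408, 405]
t=18: [750, 747, 750, 747]
t=19: [433, 430, 433, 430]
t=20: [800, 797, 800, 797]
t=21: [533, 530, 533, 530]
t=22: [311, 685, 311, 685]
t=23: [478, 384, 478, 384]
t=24: [833, 762, 833, 762]
t=25: [556, 503, 556, 503]
t=26: [326, 662, 326, 662]
t=27: [485, 361, 485, 361]
t=28: [828, 735, 828, 735]
t=29: [532, 463, 532, 463]
t=30: [956, 905, 956, 905]
t=31: [815, 776, 815, 776]
t=32: [540, 511, 540, 511]
t=33: [309, 663, 309, 663]
t=34: [462, 352, 462, 352]
t=35: [791, 708, 791, 708]
t=36: [465, 402, 465, 402]
t=37: [826, 779, 826, 779]
t=38: [557, 522, 557, 522]
t=39: [339, 689, 339, 689]
t=40: [519, 407, 519, 407]
t=41: [904, 820, 904, 820]
t=42: [690, 627, 690, 627]
t=43: [275, 228, 275, 228]
t=44: [456, 421, 456, 421]
t=45: [826, 799, 826, 799]
t=46: [570, 549, 570, 549]
t=47: [61, 46, 61, 46]
t=48: [48, 37, 48, 37]
t=49: [25, 16, 25, 16]
t=50: [981, 974, 981, 974]
t=51: [892, 887, 892, 887]
t=52: [715, 712, 715, 712]
t=53: [363, 360, 363, 360]
t=54: [660, 657, 660, 657]
t=55: [253, 250, 253, 250]
t=56: [440, 437, 440, 437]
t=57: [814, 811, 814, 811]
t=58: [561, 558, 561, 558]
t=59: [55, 52, 55, 52]
t=60: [44, 41, 44, 41]
t=61: [22, 19, 22, 19]
t=62: [979, 976, 979, 976]
t=63: [891, 888, 891, 888]
t=64: [715, 712, 715, 712]

Answer: 12
Key observation: The state at step 52, [715, 712, 715, 712], reappears at step 64 — and no state repeats earlier — so the cycle the system enters has period 12.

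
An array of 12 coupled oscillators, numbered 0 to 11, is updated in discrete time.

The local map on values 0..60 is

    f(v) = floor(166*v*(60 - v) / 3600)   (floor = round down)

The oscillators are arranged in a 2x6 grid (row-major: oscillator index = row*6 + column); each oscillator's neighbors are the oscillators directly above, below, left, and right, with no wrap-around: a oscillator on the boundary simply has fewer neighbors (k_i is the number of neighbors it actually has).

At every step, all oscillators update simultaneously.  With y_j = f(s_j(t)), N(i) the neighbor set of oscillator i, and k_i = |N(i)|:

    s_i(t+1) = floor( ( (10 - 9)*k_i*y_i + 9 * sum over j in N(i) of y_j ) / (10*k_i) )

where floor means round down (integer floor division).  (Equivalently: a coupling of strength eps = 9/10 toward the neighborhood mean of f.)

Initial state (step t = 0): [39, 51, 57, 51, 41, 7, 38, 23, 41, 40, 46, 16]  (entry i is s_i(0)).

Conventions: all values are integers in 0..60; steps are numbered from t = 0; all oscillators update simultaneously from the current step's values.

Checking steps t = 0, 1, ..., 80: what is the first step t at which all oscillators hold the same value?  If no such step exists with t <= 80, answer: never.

Answer: 3
Key observation: Synchronization is absorbing here: once all oscillators are equal they stay equal, and step 3 is the first all-equal step.

Derivation:
t=0: [39, 51, 57, 51, 41, 7, 38, 23, 41, 40, 46, 16]  (not all equal)
t=1: [30, 27, 23, 25, 23, 31, 38, 32, 28, 29, 33, 23]  (not all equal)
t=2: [39, 40, 40, 39, 40, 39, 40, 40, 40, 40, 39, 40]  (not all equal)
t=3: [36, 36, 36, 36, 36, 36, 36, 36, 36, 36, 36, 36]  (all equal)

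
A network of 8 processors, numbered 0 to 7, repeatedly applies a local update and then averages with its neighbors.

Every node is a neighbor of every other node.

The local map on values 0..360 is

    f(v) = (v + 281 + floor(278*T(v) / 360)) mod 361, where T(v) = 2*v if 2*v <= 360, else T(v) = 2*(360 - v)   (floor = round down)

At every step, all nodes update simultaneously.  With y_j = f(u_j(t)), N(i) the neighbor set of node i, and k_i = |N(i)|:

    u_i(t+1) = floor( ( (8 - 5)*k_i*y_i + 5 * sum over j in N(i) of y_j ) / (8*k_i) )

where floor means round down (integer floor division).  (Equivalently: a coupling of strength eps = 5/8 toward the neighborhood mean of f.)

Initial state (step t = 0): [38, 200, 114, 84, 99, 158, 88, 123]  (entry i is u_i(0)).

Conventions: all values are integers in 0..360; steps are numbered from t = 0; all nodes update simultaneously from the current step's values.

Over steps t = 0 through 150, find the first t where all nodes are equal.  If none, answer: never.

Answer: never
Key observation: The state at step 5 reappears at step 7 — the system is in a cycle of period 2 from step 5 on.  No step 0..7 is synchronized, and the cycle repeats forever, so no step up to 150 (or ever) has all nodes equal.

Derivation:
t=0: [38, 200, 114, 84, 99, 158, 88, 123]  (not all equal)
t=1: [114, 111, 170, 148, 158, 202, 150, 176]  (not all equal)
t=2: [211, 208, 251, 235, 243, 152, 237, 152]  (not all equal)
t=3: [177, 177, 274, 277, 275, 265, 276, 265]  (not all equal)
t=4: [179, 179, 270, 269, 270, 271, 269, 271]  (not all equal)
t=5: [182, 182, 272, 272, 272, 272, 272, 272]  (not all equal)
t=6: [182, 182, 271, 271, 271, 271, 271, 271]  (not all equal)
t=7: [182, 182, 272, 272, 272, 272, 272, 272]  (not all equal)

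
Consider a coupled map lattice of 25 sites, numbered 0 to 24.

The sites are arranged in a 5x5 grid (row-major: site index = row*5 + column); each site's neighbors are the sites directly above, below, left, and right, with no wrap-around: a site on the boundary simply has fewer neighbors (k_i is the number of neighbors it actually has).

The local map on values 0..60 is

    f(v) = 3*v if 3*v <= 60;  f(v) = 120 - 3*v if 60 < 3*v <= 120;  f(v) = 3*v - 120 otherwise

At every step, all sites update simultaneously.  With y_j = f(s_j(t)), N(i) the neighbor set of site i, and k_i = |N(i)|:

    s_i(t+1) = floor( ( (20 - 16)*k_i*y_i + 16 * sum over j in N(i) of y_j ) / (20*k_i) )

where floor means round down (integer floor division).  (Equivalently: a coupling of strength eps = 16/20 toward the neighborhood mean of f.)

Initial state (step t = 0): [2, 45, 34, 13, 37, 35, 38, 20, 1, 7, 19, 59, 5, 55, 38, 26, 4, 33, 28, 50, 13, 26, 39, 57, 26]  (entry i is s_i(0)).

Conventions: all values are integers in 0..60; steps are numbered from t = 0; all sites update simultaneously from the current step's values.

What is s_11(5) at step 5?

Answer: s_11(5) = 20

Derivation:
t=0: [2, 45, 34, 13, 37, 35, 38, 20, 1, 7, 19, 59, 5, 55, 38, 26, 4, 33, 28, 50, 13, 26, 39, 57, 26]
t=1: [13, 11, 34, 15, 25, 21, 30, 20, 33, 9, 41, 29, 39, 21, 26, 37, 34, 17, 36, 28, 41, 22, 31, 31, 40]
t=2: [43, 29, 40, 31, 37, 30, 42, 26, 42, 34, 27, 17, 40, 27, 40, 8, 33, 22, 36, 21, 25, 23, 40, 15, 25]
t=3: [27, 10, 27, 9, 19, 20, 32, 10, 26, 7, 35, 23, 37, 11, 30, 32, 40, 17, 41, 26, 39, 27, 40, 24, 49]
t=4: [43, 33, 31, 42, 30, 32, 39, 28, 30, 38, 39, 19, 34, 23, 31, 9, 33, 12, 35, 24, 25, 8, 36, 17, 41]
t=5: [19, 14, 22, 24, 10, 8, 28, 22, 25, 24, 29, 20, 39, 28, 33, 23, 33, 20, 40, 21, 29, 25, 32, 18, 40]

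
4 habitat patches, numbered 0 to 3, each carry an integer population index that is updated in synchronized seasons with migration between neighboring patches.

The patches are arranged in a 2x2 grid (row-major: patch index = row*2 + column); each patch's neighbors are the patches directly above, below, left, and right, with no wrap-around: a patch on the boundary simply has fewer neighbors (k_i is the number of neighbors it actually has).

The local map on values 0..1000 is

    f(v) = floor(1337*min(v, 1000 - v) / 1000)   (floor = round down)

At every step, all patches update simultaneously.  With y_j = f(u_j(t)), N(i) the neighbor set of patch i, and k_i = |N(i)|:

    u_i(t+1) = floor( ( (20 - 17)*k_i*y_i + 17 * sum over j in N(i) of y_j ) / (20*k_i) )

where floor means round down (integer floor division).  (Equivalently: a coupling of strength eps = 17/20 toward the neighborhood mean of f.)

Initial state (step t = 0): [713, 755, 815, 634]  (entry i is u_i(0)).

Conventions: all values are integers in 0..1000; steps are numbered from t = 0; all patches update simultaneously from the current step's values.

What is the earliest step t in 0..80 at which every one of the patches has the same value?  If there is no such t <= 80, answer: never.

Answer: 11
Key observation: Synchronization is absorbing here: once all patches are equal they stay equal, and step 11 is the first all-equal step.

Derivation:
t=0: [713, 755, 815, 634]  (not all equal)
t=1: [301, 419, 407, 317]  (not all equal)
t=2: [529, 434, 432, 532]  (not all equal)
t=3: [586, 619, 619, 585]  (not all equal)
t=4: [515, 546, 546, 515]  (not all equal)
t=5: [612, 641, 641, 612]  (not all equal)
t=6: [484, 512, 512, 484]  (not all equal)
t=7: [651, 647, 647, 651]  (not all equal)
t=8: [470, 466, 466, 470]  (not all equal)
t=9: [623, 627, 627, 623]  (not all equal)
t=10: [498, 503, 503, 498]  (not all equal)
t=11: [664, 664, 664, 664]  (all equal)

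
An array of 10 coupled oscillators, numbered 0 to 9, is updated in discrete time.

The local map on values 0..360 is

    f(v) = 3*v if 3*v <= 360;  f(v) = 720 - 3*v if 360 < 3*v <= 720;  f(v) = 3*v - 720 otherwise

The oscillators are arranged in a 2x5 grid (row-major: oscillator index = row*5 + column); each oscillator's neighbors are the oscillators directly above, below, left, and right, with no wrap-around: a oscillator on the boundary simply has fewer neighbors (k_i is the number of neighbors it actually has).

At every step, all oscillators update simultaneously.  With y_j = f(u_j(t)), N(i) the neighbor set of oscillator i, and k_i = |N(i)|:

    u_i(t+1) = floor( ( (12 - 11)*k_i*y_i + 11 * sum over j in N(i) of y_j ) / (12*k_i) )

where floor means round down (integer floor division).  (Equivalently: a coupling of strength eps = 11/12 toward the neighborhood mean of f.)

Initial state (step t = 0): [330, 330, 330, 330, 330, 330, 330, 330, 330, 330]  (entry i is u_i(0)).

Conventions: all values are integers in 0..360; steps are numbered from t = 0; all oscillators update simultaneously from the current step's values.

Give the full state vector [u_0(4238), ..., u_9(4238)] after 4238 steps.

Simulating step by step:
t=0: [330, 330, 330, 330, 330, 330, 330, 330, 330, 330]
t=1: [270, 270, 270, 270, 270, 270, 270, 270, 270, 270]
t=2: [90, 90, 90, 90, 90, 90, 90, 90, 90, 90]
t=3: [270, 270, 270, 270, 270, 270, 270, 270, 270, 270]

Answer: [90, 90, 90, 90, 90, 90, 90, 90, 90, 90]
Key observation: The state at step 1, [270, 270, 270, 270, 270, 270, 270, 270, 270, 270], reappears at step 3: the system is in a cycle of period 2 from step 1 on.  Therefore the state at step 4238 equals the state at step 1 + ((4238 - 1) mod 2) = 2, which is [90, 90, 90, 90, 90, 90, 90, 90, 90, 90].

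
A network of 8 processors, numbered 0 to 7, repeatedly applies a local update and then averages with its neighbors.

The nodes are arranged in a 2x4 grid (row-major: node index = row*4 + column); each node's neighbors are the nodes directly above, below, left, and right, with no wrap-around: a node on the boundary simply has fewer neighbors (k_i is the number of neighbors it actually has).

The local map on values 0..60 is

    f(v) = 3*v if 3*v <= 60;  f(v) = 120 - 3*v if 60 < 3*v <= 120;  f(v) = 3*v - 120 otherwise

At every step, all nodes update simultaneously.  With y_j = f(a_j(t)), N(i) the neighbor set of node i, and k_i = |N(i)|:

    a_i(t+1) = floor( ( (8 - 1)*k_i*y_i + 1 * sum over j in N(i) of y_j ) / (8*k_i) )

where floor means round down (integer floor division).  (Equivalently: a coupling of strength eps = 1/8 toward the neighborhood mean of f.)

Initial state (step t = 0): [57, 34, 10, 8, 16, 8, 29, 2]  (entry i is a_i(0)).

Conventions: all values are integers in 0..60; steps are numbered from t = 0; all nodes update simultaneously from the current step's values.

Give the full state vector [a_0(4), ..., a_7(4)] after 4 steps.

Simulating step by step:
t=0: [57, 34, 10, 8, 16, 8, 29, 2]
t=1: [48, 20, 29, 23, 46, 25, 31, 8]
t=2: [25, 56, 34, 48, 20, 43, 27, 25]
t=3: [46, 45, 20, 24, 55, 14, 37, 43]
t=4: [19, 18, 55, 46, 43, 39, 12, 11]

Answer: [19, 18, 55, 46, 43, 39, 12, 11]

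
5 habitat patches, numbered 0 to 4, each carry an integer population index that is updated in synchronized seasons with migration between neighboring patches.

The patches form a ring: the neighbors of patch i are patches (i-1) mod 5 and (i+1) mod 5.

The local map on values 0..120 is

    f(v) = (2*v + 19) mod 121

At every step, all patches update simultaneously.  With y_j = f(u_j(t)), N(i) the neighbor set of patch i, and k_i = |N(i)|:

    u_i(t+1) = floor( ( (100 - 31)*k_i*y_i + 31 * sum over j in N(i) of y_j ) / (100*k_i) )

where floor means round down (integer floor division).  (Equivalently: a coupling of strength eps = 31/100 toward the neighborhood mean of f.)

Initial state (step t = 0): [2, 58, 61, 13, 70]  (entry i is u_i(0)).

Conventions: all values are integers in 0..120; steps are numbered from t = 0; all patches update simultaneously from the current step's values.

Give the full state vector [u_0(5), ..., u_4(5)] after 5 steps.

Simulating step by step:
t=0: [2, 58, 61, 13, 70]
t=1: [23, 16, 22, 40, 36]
t=2: [66, 55, 66, 92, 88]
t=3: [33, 14, 34, 72, 68]
t=4: [71, 59, 73, 47, 43]
t=5: [46, 24, 50, 101, 96]

Answer: [46, 24, 50, 101, 96]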